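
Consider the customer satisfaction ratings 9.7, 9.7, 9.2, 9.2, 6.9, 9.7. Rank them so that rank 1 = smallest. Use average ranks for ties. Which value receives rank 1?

Sorted (ascending): 6.9, 9.2, 9.2, 9.7, 9.7, 9.7
The 2 values of 9.2 occupy positions 2–3 → average rank (2+3)/2 = 2.5.
The 3 values of 9.7 occupy positions 4–6 → average rank 5.
Rank 1 → value 6.9.

6.9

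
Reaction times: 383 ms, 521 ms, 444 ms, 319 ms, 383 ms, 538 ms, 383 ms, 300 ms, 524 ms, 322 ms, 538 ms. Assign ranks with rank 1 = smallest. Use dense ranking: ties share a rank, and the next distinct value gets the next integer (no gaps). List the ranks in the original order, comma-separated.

4, 6, 5, 2, 4, 8, 4, 1, 7, 3, 8

Sorted (ascending): 300, 319, 322, 383, 383, 383, 444, 521, 524, 538, 538
The 3 values of 383 share dense rank 4.
The 2 values of 538 share dense rank 8.
Remaining distinct values take the next consecutive integers.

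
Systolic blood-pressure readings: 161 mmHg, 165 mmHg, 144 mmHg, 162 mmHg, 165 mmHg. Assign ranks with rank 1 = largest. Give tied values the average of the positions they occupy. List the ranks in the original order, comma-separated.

Sorted (descending): 165, 165, 162, 161, 144
The 2 values of 165 occupy positions 1–2 → average rank (1+2)/2 = 1.5.

4, 1.5, 5, 3, 1.5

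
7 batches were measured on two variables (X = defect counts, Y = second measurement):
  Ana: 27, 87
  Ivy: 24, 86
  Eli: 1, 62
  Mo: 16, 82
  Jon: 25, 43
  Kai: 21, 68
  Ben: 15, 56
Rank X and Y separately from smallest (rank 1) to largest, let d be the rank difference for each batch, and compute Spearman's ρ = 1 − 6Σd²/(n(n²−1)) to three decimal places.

0.393

Ranks of variable 1: 7, 5, 1, 3, 6, 4, 2
Ranks of variable 2: 7, 6, 3, 5, 1, 4, 2
d = r₁ − r₂: 0, -1, -2, -2, 5, 0, 0
d²: 0, 1, 4, 4, 25, 0, 0; Σd² = 34
ρ = 1 − 6·34/(7·48) = 1 − 204/336 = 0.393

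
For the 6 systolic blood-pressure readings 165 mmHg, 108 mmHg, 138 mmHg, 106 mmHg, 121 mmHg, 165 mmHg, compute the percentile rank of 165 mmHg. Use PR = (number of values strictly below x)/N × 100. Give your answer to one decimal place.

N = 6.
Strictly below 165: 4. Equal to 165: 2.
PR = 4/6 × 100 = 66.7

66.7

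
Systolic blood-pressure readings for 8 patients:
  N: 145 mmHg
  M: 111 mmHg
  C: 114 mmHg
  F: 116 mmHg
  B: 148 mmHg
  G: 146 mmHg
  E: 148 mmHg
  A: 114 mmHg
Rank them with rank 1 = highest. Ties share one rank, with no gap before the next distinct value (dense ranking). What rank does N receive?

3

Sorted (descending): 148, 148, 146, 145, 116, 114, 114, 111
The 2 values of 148 share dense rank 1.
The 2 values of 114 share dense rank 5.
Remaining distinct values take the next consecutive integers.
N has value 145 mmHg → rank 3.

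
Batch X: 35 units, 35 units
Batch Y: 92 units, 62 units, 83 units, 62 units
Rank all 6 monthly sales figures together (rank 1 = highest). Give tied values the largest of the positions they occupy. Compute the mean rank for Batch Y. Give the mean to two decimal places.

Sorted (descending): 92, 83, 62, 62, 35, 35
The 2 values of 62 occupy positions 3–4 → each gets rank 4.
The 2 values of 35 occupy positions 5–6 → each gets rank 6.
Batch Y values → pooled ranks: 92→1, 62→4, 83→2, 62→4
Mean rank = (1 + 4 + 2 + 4) / 4 = 2.75

2.75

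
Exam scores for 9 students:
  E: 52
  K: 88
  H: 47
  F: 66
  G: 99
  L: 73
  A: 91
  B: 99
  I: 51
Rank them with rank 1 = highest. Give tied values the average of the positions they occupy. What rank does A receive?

Sorted (descending): 99, 99, 91, 88, 73, 66, 52, 51, 47
The 2 values of 99 occupy positions 1–2 → average rank (1+2)/2 = 1.5.
A has value 91 → rank 3.

3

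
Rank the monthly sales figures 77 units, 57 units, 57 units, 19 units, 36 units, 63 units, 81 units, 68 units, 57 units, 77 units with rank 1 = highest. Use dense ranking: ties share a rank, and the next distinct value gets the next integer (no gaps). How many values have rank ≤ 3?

Sorted (descending): 81, 77, 77, 68, 63, 57, 57, 57, 36, 19
The 2 values of 77 share dense rank 2.
The 3 values of 57 share dense rank 5.
Remaining distinct values take the next consecutive integers.
Ranks ≤ 3: {1, 2, 2, 3} → 4 values.

4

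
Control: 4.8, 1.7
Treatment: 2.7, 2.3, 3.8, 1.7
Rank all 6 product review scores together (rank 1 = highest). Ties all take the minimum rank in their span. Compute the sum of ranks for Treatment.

Sorted (descending): 4.8, 3.8, 2.7, 2.3, 1.7, 1.7
The 2 values of 1.7 occupy positions 5–6 → each gets rank 5.
Treatment values → pooled ranks: 2.7→3, 2.3→4, 3.8→2, 1.7→5
Rank sum = 3 + 4 + 2 + 5 = 14

14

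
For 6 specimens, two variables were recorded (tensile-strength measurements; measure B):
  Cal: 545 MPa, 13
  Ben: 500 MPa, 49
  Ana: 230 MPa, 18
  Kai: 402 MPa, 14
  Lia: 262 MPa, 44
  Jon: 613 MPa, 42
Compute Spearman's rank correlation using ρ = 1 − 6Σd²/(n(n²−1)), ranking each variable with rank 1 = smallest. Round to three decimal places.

Ranks of variable 1: 5, 4, 1, 3, 2, 6
Ranks of variable 2: 1, 6, 3, 2, 5, 4
d = r₁ − r₂: 4, -2, -2, 1, -3, 2
d²: 16, 4, 4, 1, 9, 4; Σd² = 38
ρ = 1 − 6·38/(6·35) = 1 − 228/210 = -0.086

-0.086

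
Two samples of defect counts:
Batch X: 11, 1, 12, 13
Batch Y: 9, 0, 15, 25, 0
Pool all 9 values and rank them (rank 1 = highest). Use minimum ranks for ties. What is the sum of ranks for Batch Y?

25

Sorted (descending): 25, 15, 13, 12, 11, 9, 1, 0, 0
The 2 values of 0 occupy positions 8–9 → each gets rank 8.
Batch Y values → pooled ranks: 9→6, 0→8, 15→2, 25→1, 0→8
Rank sum = 6 + 8 + 2 + 1 + 8 = 25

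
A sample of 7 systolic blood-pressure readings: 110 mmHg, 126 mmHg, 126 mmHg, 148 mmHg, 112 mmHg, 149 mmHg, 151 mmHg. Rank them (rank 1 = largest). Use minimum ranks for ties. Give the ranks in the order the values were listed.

Sorted (descending): 151, 149, 148, 126, 126, 112, 110
The 2 values of 126 occupy positions 4–5 → each gets rank 4.

7, 4, 4, 3, 6, 2, 1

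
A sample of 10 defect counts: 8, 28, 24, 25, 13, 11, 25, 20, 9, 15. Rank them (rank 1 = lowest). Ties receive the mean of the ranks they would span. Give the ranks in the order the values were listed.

1, 10, 7, 8.5, 4, 3, 8.5, 6, 2, 5

Sorted (ascending): 8, 9, 11, 13, 15, 20, 24, 25, 25, 28
The 2 values of 25 occupy positions 8–9 → average rank (8+9)/2 = 8.5.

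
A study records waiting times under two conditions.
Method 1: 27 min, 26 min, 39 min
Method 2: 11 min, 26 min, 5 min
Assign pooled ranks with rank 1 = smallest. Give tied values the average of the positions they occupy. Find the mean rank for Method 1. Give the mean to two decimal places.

4.83

Sorted (ascending): 5, 11, 26, 26, 27, 39
The 2 values of 26 occupy positions 3–4 → average rank (3+4)/2 = 3.5.
Method 1 values → pooled ranks: 27→5, 26→3.5, 39→6
Mean rank = (5 + 3.5 + 6) / 3 = 4.83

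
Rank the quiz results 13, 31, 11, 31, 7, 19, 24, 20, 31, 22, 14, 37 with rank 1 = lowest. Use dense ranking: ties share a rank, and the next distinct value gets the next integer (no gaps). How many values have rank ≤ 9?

11

Sorted (ascending): 7, 11, 13, 14, 19, 20, 22, 24, 31, 31, 31, 37
The 3 values of 31 share dense rank 9.
Remaining distinct values take the next consecutive integers.
Ranks ≤ 9: {1, 2, 3, 4, 5, 6, 7, 8, 9, 9, 9} → 11 values.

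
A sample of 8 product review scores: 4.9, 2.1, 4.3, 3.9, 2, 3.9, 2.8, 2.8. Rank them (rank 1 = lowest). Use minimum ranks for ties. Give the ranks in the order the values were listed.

8, 2, 7, 5, 1, 5, 3, 3

Sorted (ascending): 2, 2.1, 2.8, 2.8, 3.9, 3.9, 4.3, 4.9
The 2 values of 2.8 occupy positions 3–4 → each gets rank 3.
The 2 values of 3.9 occupy positions 5–6 → each gets rank 5.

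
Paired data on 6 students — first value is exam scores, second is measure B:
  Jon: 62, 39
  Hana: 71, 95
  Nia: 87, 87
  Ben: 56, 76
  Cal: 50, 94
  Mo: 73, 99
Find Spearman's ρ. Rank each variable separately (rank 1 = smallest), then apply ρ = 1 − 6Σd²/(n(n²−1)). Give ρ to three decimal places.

0.314

Ranks of variable 1: 3, 4, 6, 2, 1, 5
Ranks of variable 2: 1, 5, 3, 2, 4, 6
d = r₁ − r₂: 2, -1, 3, 0, -3, -1
d²: 4, 1, 9, 0, 9, 1; Σd² = 24
ρ = 1 − 6·24/(6·35) = 1 − 144/210 = 0.314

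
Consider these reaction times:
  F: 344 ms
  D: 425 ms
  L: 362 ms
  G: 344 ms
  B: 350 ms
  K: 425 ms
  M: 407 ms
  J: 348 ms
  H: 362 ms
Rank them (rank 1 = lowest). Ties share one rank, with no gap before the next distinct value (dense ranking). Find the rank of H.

4

Sorted (ascending): 344, 344, 348, 350, 362, 362, 407, 425, 425
The 2 values of 344 share dense rank 1.
The 2 values of 362 share dense rank 4.
The 2 values of 425 share dense rank 6.
Remaining distinct values take the next consecutive integers.
H has value 362 ms → rank 4.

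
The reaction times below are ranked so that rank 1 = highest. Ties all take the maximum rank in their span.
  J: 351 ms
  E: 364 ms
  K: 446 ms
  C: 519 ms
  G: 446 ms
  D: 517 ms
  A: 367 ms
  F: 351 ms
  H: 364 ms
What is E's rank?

7

Sorted (descending): 519, 517, 446, 446, 367, 364, 364, 351, 351
The 2 values of 446 occupy positions 3–4 → each gets rank 4.
The 2 values of 364 occupy positions 6–7 → each gets rank 7.
The 2 values of 351 occupy positions 8–9 → each gets rank 9.
E has value 364 ms → rank 7.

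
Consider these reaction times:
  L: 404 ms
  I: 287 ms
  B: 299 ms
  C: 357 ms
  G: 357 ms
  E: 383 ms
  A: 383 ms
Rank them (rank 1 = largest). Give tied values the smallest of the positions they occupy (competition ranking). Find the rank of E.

Sorted (descending): 404, 383, 383, 357, 357, 299, 287
The 2 values of 383 occupy positions 2–3 → each gets rank 2.
The 2 values of 357 occupy positions 4–5 → each gets rank 4.
E has value 383 ms → rank 2.

2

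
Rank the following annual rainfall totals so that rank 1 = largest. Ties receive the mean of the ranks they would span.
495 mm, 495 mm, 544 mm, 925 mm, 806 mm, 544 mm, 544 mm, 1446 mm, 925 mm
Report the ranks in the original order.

Sorted (descending): 1446, 925, 925, 806, 544, 544, 544, 495, 495
The 2 values of 925 occupy positions 2–3 → average rank (2+3)/2 = 2.5.
The 3 values of 544 occupy positions 5–7 → average rank 6.
The 2 values of 495 occupy positions 8–9 → average rank (8+9)/2 = 8.5.

8.5, 8.5, 6, 2.5, 4, 6, 6, 1, 2.5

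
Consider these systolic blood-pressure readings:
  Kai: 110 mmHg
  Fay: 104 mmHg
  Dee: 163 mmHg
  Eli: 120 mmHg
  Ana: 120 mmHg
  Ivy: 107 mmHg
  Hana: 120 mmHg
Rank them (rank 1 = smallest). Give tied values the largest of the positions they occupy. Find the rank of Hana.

Sorted (ascending): 104, 107, 110, 120, 120, 120, 163
The 3 values of 120 occupy positions 4–6 → each gets rank 6.
Hana has value 120 mmHg → rank 6.

6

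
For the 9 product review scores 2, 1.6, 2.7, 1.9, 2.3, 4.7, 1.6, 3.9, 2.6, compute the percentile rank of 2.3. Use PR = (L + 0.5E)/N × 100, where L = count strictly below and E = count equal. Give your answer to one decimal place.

N = 9.
Strictly below 2.3: 4. Equal to 2.3: 1.
PR = (4 + 0.5·1)/9 × 100 = 50.0

50.0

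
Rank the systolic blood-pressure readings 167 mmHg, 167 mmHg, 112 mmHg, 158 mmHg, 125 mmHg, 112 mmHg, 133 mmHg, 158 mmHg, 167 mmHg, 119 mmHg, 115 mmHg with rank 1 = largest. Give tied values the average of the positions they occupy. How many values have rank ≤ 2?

Sorted (descending): 167, 167, 167, 158, 158, 133, 125, 119, 115, 112, 112
The 3 values of 167 occupy positions 1–3 → average rank 2.
The 2 values of 158 occupy positions 4–5 → average rank (4+5)/2 = 4.5.
The 2 values of 112 occupy positions 10–11 → average rank (10+11)/2 = 10.5.
Ranks ≤ 2: {2, 2, 2} → 3 values.

3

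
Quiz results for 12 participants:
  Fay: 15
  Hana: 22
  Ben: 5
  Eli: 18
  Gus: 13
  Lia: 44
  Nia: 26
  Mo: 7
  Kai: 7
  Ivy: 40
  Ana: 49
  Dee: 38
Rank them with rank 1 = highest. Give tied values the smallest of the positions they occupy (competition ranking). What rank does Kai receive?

10

Sorted (descending): 49, 44, 40, 38, 26, 22, 18, 15, 13, 7, 7, 5
The 2 values of 7 occupy positions 10–11 → each gets rank 10.
Kai has value 7 → rank 10.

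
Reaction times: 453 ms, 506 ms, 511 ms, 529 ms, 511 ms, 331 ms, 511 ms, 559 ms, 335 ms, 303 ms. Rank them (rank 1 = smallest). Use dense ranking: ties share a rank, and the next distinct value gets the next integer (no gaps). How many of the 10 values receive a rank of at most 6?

Sorted (ascending): 303, 331, 335, 453, 506, 511, 511, 511, 529, 559
The 3 values of 511 share dense rank 6.
Remaining distinct values take the next consecutive integers.
Ranks ≤ 6: {1, 2, 3, 4, 5, 6, 6, 6} → 8 values.

8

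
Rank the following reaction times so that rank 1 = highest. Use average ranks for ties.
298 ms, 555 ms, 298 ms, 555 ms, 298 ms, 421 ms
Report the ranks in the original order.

5, 1.5, 5, 1.5, 5, 3

Sorted (descending): 555, 555, 421, 298, 298, 298
The 2 values of 555 occupy positions 1–2 → average rank (1+2)/2 = 1.5.
The 3 values of 298 occupy positions 4–6 → average rank 5.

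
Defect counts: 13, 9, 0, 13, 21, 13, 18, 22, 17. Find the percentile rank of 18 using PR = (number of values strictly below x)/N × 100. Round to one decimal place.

66.7

N = 9.
Strictly below 18: 6. Equal to 18: 1.
PR = 6/9 × 100 = 66.7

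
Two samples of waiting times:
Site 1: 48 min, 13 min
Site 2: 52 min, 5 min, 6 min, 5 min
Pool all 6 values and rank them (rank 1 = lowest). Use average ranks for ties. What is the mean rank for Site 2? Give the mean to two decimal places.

Sorted (ascending): 5, 5, 6, 13, 48, 52
The 2 values of 5 occupy positions 1–2 → average rank (1+2)/2 = 1.5.
Site 2 values → pooled ranks: 52→6, 5→1.5, 6→3, 5→1.5
Mean rank = (6 + 1.5 + 3 + 1.5) / 4 = 3.00

3.00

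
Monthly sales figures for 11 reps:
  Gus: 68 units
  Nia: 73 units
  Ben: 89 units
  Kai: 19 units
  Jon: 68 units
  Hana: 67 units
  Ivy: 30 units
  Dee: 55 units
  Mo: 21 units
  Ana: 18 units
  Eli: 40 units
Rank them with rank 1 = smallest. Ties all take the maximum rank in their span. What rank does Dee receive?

Sorted (ascending): 18, 19, 21, 30, 40, 55, 67, 68, 68, 73, 89
The 2 values of 68 occupy positions 8–9 → each gets rank 9.
Dee has value 55 units → rank 6.

6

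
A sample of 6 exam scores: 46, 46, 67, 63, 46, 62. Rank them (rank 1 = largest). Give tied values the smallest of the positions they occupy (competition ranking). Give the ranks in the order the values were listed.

Sorted (descending): 67, 63, 62, 46, 46, 46
The 3 values of 46 occupy positions 4–6 → each gets rank 4.

4, 4, 1, 2, 4, 3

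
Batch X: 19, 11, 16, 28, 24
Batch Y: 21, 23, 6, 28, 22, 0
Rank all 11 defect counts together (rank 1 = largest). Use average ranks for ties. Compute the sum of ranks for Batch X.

28.5

Sorted (descending): 28, 28, 24, 23, 22, 21, 19, 16, 11, 6, 0
The 2 values of 28 occupy positions 1–2 → average rank (1+2)/2 = 1.5.
Batch X values → pooled ranks: 19→7, 11→9, 16→8, 28→1.5, 24→3
Rank sum = 7 + 9 + 8 + 1.5 + 3 = 28.5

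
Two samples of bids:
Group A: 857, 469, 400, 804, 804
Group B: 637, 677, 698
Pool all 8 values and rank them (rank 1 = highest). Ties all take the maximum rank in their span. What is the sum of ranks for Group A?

Sorted (descending): 857, 804, 804, 698, 677, 637, 469, 400
The 2 values of 804 occupy positions 2–3 → each gets rank 3.
Group A values → pooled ranks: 857→1, 469→7, 400→8, 804→3, 804→3
Rank sum = 1 + 7 + 8 + 3 + 3 = 22

22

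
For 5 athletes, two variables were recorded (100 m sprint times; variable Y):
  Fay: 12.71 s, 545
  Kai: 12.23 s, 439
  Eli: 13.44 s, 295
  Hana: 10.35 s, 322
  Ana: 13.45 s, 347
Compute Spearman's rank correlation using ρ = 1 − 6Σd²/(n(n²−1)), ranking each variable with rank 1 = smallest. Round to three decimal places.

Ranks of variable 1: 3, 2, 4, 1, 5
Ranks of variable 2: 5, 4, 1, 2, 3
d = r₁ − r₂: -2, -2, 3, -1, 2
d²: 4, 4, 9, 1, 4; Σd² = 22
ρ = 1 − 6·22/(5·24) = 1 − 132/120 = -0.100

-0.100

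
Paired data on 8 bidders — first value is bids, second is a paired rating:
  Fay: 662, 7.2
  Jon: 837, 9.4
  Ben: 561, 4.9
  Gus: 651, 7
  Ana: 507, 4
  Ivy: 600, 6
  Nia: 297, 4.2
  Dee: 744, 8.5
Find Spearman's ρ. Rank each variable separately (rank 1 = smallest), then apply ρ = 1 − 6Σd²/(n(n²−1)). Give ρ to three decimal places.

0.976

Ranks of variable 1: 6, 8, 3, 5, 2, 4, 1, 7
Ranks of variable 2: 6, 8, 3, 5, 1, 4, 2, 7
d = r₁ − r₂: 0, 0, 0, 0, 1, 0, -1, 0
d²: 0, 0, 0, 0, 1, 0, 1, 0; Σd² = 2
ρ = 1 − 6·2/(8·63) = 1 − 12/504 = 0.976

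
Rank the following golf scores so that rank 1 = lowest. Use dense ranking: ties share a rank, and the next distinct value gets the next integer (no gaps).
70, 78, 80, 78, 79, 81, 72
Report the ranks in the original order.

1, 3, 5, 3, 4, 6, 2

Sorted (ascending): 70, 72, 78, 78, 79, 80, 81
The 2 values of 78 share dense rank 3.
Remaining distinct values take the next consecutive integers.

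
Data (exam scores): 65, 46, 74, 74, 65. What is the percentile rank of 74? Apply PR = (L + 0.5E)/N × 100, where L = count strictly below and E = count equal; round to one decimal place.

80.0

N = 5.
Strictly below 74: 3. Equal to 74: 2.
PR = (3 + 0.5·2)/5 × 100 = 80.0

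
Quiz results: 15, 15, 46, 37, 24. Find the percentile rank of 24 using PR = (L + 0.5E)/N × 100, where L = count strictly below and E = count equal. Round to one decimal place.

N = 5.
Strictly below 24: 2. Equal to 24: 1.
PR = (2 + 0.5·1)/5 × 100 = 50.0

50.0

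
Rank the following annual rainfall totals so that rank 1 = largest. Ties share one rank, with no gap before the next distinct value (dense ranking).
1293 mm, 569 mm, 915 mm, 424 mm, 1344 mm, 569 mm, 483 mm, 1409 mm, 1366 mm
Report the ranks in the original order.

4, 6, 5, 8, 3, 6, 7, 1, 2

Sorted (descending): 1409, 1366, 1344, 1293, 915, 569, 569, 483, 424
The 2 values of 569 share dense rank 6.
Remaining distinct values take the next consecutive integers.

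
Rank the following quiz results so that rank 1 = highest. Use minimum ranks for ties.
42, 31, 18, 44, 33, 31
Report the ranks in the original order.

Sorted (descending): 44, 42, 33, 31, 31, 18
The 2 values of 31 occupy positions 4–5 → each gets rank 4.

2, 4, 6, 1, 3, 4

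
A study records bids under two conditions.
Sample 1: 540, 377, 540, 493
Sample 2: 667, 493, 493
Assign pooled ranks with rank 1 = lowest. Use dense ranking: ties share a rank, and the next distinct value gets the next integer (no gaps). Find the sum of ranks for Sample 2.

Sorted (ascending): 377, 493, 493, 493, 540, 540, 667
The 3 values of 493 share dense rank 2.
The 2 values of 540 share dense rank 3.
Remaining distinct values take the next consecutive integers.
Sample 2 values → pooled ranks: 667→4, 493→2, 493→2
Rank sum = 4 + 2 + 2 = 8

8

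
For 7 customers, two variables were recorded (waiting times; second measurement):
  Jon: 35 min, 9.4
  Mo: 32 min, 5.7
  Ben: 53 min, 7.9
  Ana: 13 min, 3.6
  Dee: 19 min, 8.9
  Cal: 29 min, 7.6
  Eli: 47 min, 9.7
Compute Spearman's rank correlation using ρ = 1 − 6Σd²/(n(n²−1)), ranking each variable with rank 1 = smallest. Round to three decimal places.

Ranks of variable 1: 5, 4, 7, 1, 2, 3, 6
Ranks of variable 2: 6, 2, 4, 1, 5, 3, 7
d = r₁ − r₂: -1, 2, 3, 0, -3, 0, -1
d²: 1, 4, 9, 0, 9, 0, 1; Σd² = 24
ρ = 1 − 6·24/(7·48) = 1 − 144/336 = 0.571

0.571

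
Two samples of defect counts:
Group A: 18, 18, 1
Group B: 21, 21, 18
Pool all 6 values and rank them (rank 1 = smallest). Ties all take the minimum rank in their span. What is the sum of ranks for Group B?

Sorted (ascending): 1, 18, 18, 18, 21, 21
The 3 values of 18 occupy positions 2–4 → each gets rank 2.
The 2 values of 21 occupy positions 5–6 → each gets rank 5.
Group B values → pooled ranks: 21→5, 21→5, 18→2
Rank sum = 5 + 5 + 2 = 12

12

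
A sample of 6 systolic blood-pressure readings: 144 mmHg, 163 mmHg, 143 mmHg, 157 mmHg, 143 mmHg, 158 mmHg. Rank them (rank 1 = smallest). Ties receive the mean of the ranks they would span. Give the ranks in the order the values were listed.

Sorted (ascending): 143, 143, 144, 157, 158, 163
The 2 values of 143 occupy positions 1–2 → average rank (1+2)/2 = 1.5.

3, 6, 1.5, 4, 1.5, 5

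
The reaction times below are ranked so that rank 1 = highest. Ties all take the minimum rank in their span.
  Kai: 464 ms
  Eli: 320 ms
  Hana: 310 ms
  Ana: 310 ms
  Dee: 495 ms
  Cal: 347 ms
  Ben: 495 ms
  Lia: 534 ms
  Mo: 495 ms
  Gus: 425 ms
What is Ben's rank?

Sorted (descending): 534, 495, 495, 495, 464, 425, 347, 320, 310, 310
The 3 values of 495 occupy positions 2–4 → each gets rank 2.
The 2 values of 310 occupy positions 9–10 → each gets rank 9.
Ben has value 495 ms → rank 2.

2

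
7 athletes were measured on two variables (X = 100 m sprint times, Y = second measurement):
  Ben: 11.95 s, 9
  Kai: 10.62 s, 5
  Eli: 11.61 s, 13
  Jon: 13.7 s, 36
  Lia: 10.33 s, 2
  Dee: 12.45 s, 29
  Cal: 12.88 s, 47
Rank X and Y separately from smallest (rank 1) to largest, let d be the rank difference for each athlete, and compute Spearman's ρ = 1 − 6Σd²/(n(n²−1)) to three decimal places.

0.929

Ranks of variable 1: 4, 2, 3, 7, 1, 5, 6
Ranks of variable 2: 3, 2, 4, 6, 1, 5, 7
d = r₁ − r₂: 1, 0, -1, 1, 0, 0, -1
d²: 1, 0, 1, 1, 0, 0, 1; Σd² = 4
ρ = 1 − 6·4/(7·48) = 1 − 24/336 = 0.929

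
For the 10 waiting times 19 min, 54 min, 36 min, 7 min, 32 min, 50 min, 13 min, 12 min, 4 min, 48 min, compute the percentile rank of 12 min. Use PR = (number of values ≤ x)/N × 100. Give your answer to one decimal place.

N = 10.
Strictly below 12: 2. Equal to 12: 1.
PR = 3/10 × 100 = 30.0

30.0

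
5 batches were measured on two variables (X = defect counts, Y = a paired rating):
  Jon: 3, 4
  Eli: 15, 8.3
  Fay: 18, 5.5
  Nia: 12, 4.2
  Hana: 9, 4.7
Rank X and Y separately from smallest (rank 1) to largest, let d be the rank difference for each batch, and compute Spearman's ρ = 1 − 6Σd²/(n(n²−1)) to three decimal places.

0.800

Ranks of variable 1: 1, 4, 5, 3, 2
Ranks of variable 2: 1, 5, 4, 2, 3
d = r₁ − r₂: 0, -1, 1, 1, -1
d²: 0, 1, 1, 1, 1; Σd² = 4
ρ = 1 − 6·4/(5·24) = 1 − 24/120 = 0.800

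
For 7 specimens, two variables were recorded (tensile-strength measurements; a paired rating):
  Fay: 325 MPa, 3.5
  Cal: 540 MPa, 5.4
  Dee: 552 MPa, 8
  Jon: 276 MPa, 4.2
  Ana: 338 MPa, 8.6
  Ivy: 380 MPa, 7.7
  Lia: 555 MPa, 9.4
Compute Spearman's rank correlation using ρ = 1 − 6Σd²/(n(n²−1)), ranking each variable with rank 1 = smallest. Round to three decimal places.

Ranks of variable 1: 2, 5, 6, 1, 3, 4, 7
Ranks of variable 2: 1, 3, 5, 2, 6, 4, 7
d = r₁ − r₂: 1, 2, 1, -1, -3, 0, 0
d²: 1, 4, 1, 1, 9, 0, 0; Σd² = 16
ρ = 1 − 6·16/(7·48) = 1 − 96/336 = 0.714

0.714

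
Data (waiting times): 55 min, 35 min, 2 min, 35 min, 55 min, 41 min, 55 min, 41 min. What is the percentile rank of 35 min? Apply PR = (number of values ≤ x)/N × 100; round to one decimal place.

37.5

N = 8.
Strictly below 35: 1. Equal to 35: 2.
PR = 3/8 × 100 = 37.5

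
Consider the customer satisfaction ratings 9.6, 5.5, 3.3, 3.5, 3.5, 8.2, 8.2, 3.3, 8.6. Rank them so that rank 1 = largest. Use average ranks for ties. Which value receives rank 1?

9.6

Sorted (descending): 9.6, 8.6, 8.2, 8.2, 5.5, 3.5, 3.5, 3.3, 3.3
The 2 values of 8.2 occupy positions 3–4 → average rank (3+4)/2 = 3.5.
The 2 values of 3.5 occupy positions 6–7 → average rank (6+7)/2 = 6.5.
The 2 values of 3.3 occupy positions 8–9 → average rank (8+9)/2 = 8.5.
Rank 1 → value 9.6.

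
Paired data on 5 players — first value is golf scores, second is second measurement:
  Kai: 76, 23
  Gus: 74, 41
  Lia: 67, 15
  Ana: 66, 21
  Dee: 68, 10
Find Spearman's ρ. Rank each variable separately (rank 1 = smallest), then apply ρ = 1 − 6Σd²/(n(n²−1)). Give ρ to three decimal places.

0.500

Ranks of variable 1: 5, 4, 2, 1, 3
Ranks of variable 2: 4, 5, 2, 3, 1
d = r₁ − r₂: 1, -1, 0, -2, 2
d²: 1, 1, 0, 4, 4; Σd² = 10
ρ = 1 − 6·10/(5·24) = 1 − 60/120 = 0.500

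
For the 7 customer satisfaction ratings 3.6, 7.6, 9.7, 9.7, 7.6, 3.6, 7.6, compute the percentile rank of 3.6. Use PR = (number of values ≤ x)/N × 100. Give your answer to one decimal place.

N = 7.
Strictly below 3.6: 0. Equal to 3.6: 2.
PR = 2/7 × 100 = 28.6

28.6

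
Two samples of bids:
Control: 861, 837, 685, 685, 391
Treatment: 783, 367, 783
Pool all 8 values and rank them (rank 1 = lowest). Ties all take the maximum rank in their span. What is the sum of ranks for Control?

25

Sorted (ascending): 367, 391, 685, 685, 783, 783, 837, 861
The 2 values of 685 occupy positions 3–4 → each gets rank 4.
The 2 values of 783 occupy positions 5–6 → each gets rank 6.
Control values → pooled ranks: 861→8, 837→7, 685→4, 685→4, 391→2
Rank sum = 8 + 7 + 4 + 4 + 2 = 25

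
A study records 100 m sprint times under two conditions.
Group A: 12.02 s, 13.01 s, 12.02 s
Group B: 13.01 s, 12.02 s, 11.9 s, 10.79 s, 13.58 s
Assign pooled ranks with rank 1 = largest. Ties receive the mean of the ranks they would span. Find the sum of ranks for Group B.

23.5

Sorted (descending): 13.58, 13.01, 13.01, 12.02, 12.02, 12.02, 11.9, 10.79
The 2 values of 13.01 occupy positions 2–3 → average rank (2+3)/2 = 2.5.
The 3 values of 12.02 occupy positions 4–6 → average rank 5.
Group B values → pooled ranks: 13.01→2.5, 12.02→5, 11.9→7, 10.79→8, 13.58→1
Rank sum = 2.5 + 5 + 7 + 8 + 1 = 23.5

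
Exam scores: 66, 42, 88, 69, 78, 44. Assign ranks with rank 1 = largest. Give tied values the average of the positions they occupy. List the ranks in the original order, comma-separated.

Sorted (descending): 88, 78, 69, 66, 44, 42
No ties — each value takes its position as its rank.

4, 6, 1, 3, 2, 5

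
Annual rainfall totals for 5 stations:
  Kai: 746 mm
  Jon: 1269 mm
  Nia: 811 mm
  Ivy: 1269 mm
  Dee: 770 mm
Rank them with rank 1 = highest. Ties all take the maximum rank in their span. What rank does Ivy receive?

2

Sorted (descending): 1269, 1269, 811, 770, 746
The 2 values of 1269 occupy positions 1–2 → each gets rank 2.
Ivy has value 1269 mm → rank 2.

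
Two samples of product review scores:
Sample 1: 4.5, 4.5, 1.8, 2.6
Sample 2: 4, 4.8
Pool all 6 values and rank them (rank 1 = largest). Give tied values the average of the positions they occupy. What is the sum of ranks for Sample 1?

Sorted (descending): 4.8, 4.5, 4.5, 4, 2.6, 1.8
The 2 values of 4.5 occupy positions 2–3 → average rank (2+3)/2 = 2.5.
Sample 1 values → pooled ranks: 4.5→2.5, 4.5→2.5, 1.8→6, 2.6→5
Rank sum = 2.5 + 2.5 + 6 + 5 = 16

16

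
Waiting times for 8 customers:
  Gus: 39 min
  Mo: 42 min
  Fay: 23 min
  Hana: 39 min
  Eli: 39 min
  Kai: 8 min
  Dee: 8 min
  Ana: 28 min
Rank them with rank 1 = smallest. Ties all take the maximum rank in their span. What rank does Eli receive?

7

Sorted (ascending): 8, 8, 23, 28, 39, 39, 39, 42
The 2 values of 8 occupy positions 1–2 → each gets rank 2.
The 3 values of 39 occupy positions 5–7 → each gets rank 7.
Eli has value 39 min → rank 7.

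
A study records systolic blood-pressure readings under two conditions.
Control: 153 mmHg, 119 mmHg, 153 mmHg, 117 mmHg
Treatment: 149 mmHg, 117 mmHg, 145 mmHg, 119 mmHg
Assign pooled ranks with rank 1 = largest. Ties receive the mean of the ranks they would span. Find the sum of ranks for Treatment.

Sorted (descending): 153, 153, 149, 145, 119, 119, 117, 117
The 2 values of 153 occupy positions 1–2 → average rank (1+2)/2 = 1.5.
The 2 values of 119 occupy positions 5–6 → average rank (5+6)/2 = 5.5.
The 2 values of 117 occupy positions 7–8 → average rank (7+8)/2 = 7.5.
Treatment values → pooled ranks: 149→3, 117→7.5, 145→4, 119→5.5
Rank sum = 3 + 7.5 + 4 + 5.5 = 20

20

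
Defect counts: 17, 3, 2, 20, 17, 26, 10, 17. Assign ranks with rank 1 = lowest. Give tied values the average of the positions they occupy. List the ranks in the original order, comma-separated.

Sorted (ascending): 2, 3, 10, 17, 17, 17, 20, 26
The 3 values of 17 occupy positions 4–6 → average rank 5.

5, 2, 1, 7, 5, 8, 3, 5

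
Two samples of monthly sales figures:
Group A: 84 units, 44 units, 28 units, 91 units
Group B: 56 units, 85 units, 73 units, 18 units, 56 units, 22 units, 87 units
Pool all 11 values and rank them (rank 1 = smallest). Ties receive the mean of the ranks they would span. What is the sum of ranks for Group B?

40

Sorted (ascending): 18, 22, 28, 44, 56, 56, 73, 84, 85, 87, 91
The 2 values of 56 occupy positions 5–6 → average rank (5+6)/2 = 5.5.
Group B values → pooled ranks: 56→5.5, 85→9, 73→7, 18→1, 56→5.5, 22→2, 87→10
Rank sum = 5.5 + 9 + 7 + 1 + 5.5 + 2 + 10 = 40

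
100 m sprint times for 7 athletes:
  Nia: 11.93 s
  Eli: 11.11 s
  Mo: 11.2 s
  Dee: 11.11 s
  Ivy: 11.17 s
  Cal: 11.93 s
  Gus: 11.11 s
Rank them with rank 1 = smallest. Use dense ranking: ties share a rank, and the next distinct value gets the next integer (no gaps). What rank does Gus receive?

Sorted (ascending): 11.11, 11.11, 11.11, 11.17, 11.2, 11.93, 11.93
The 3 values of 11.11 share dense rank 1.
The 2 values of 11.93 share dense rank 4.
Remaining distinct values take the next consecutive integers.
Gus has value 11.11 s → rank 1.

1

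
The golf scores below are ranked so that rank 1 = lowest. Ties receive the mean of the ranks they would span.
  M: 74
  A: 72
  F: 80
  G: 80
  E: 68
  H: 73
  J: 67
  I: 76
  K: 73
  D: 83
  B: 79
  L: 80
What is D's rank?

12

Sorted (ascending): 67, 68, 72, 73, 73, 74, 76, 79, 80, 80, 80, 83
The 2 values of 73 occupy positions 4–5 → average rank (4+5)/2 = 4.5.
The 3 values of 80 occupy positions 9–11 → average rank 10.
D has value 83 → rank 12.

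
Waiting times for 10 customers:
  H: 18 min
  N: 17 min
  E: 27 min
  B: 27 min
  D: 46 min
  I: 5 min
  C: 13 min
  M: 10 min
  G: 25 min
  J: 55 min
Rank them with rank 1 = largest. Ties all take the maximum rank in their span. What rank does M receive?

9

Sorted (descending): 55, 46, 27, 27, 25, 18, 17, 13, 10, 5
The 2 values of 27 occupy positions 3–4 → each gets rank 4.
M has value 10 min → rank 9.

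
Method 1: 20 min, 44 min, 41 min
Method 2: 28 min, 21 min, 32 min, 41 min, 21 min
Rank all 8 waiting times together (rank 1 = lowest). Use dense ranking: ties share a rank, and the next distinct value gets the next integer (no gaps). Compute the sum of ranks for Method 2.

Sorted (ascending): 20, 21, 21, 28, 32, 41, 41, 44
The 2 values of 21 share dense rank 2.
The 2 values of 41 share dense rank 5.
Remaining distinct values take the next consecutive integers.
Method 2 values → pooled ranks: 28→3, 21→2, 32→4, 41→5, 21→2
Rank sum = 3 + 2 + 4 + 5 + 2 = 16

16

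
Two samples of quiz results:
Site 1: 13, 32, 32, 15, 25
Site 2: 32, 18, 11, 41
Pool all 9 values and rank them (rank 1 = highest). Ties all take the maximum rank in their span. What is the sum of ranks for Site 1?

28

Sorted (descending): 41, 32, 32, 32, 25, 18, 15, 13, 11
The 3 values of 32 occupy positions 2–4 → each gets rank 4.
Site 1 values → pooled ranks: 13→8, 32→4, 32→4, 15→7, 25→5
Rank sum = 8 + 4 + 4 + 7 + 5 = 28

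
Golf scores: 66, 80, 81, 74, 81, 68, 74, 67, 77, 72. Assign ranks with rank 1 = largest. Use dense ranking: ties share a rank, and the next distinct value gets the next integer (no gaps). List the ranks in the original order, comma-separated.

Sorted (descending): 81, 81, 80, 77, 74, 74, 72, 68, 67, 66
The 2 values of 81 share dense rank 1.
The 2 values of 74 share dense rank 4.
Remaining distinct values take the next consecutive integers.

8, 2, 1, 4, 1, 6, 4, 7, 3, 5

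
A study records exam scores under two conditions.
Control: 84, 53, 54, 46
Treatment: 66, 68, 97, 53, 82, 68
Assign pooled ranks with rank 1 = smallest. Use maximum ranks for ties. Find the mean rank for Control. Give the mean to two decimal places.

Sorted (ascending): 46, 53, 53, 54, 66, 68, 68, 82, 84, 97
The 2 values of 53 occupy positions 2–3 → each gets rank 3.
The 2 values of 68 occupy positions 6–7 → each gets rank 7.
Control values → pooled ranks: 84→9, 53→3, 54→4, 46→1
Mean rank = (9 + 3 + 4 + 1) / 4 = 4.25

4.25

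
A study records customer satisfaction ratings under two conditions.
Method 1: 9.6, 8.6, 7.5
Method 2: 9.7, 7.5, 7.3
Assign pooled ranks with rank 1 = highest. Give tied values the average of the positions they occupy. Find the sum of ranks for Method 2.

Sorted (descending): 9.7, 9.6, 8.6, 7.5, 7.5, 7.3
The 2 values of 7.5 occupy positions 4–5 → average rank (4+5)/2 = 4.5.
Method 2 values → pooled ranks: 9.7→1, 7.5→4.5, 7.3→6
Rank sum = 1 + 4.5 + 6 = 11.5

11.5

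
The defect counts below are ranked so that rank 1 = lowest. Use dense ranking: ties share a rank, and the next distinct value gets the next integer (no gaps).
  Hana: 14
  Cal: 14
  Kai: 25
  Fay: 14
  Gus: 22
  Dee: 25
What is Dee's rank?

Sorted (ascending): 14, 14, 14, 22, 25, 25
The 3 values of 14 share dense rank 1.
The 2 values of 25 share dense rank 3.
Remaining distinct values take the next consecutive integers.
Dee has value 25 → rank 3.

3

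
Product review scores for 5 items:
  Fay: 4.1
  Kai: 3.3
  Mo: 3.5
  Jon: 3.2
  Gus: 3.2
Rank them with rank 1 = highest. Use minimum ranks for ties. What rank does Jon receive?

Sorted (descending): 4.1, 3.5, 3.3, 3.2, 3.2
The 2 values of 3.2 occupy positions 4–5 → each gets rank 4.
Jon has value 3.2 → rank 4.

4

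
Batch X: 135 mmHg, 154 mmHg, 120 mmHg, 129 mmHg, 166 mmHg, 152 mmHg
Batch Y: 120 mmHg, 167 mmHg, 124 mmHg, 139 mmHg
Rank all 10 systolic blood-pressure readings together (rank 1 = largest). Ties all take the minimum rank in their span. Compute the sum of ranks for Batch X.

Sorted (descending): 167, 166, 154, 152, 139, 135, 129, 124, 120, 120
The 2 values of 120 occupy positions 9–10 → each gets rank 9.
Batch X values → pooled ranks: 135→6, 154→3, 120→9, 129→7, 166→2, 152→4
Rank sum = 6 + 3 + 9 + 7 + 2 + 4 = 31

31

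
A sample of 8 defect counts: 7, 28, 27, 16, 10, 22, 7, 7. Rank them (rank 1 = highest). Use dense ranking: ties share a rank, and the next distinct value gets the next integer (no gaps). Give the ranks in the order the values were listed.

6, 1, 2, 4, 5, 3, 6, 6

Sorted (descending): 28, 27, 22, 16, 10, 7, 7, 7
The 3 values of 7 share dense rank 6.
Remaining distinct values take the next consecutive integers.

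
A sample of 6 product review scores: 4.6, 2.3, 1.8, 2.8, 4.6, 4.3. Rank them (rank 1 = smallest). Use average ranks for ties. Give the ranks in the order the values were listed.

5.5, 2, 1, 3, 5.5, 4

Sorted (ascending): 1.8, 2.3, 2.8, 4.3, 4.6, 4.6
The 2 values of 4.6 occupy positions 5–6 → average rank (5+6)/2 = 5.5.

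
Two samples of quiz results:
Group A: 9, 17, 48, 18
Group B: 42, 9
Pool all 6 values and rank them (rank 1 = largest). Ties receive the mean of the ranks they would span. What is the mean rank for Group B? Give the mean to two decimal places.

Sorted (descending): 48, 42, 18, 17, 9, 9
The 2 values of 9 occupy positions 5–6 → average rank (5+6)/2 = 5.5.
Group B values → pooled ranks: 42→2, 9→5.5
Mean rank = (2 + 5.5) / 2 = 3.75

3.75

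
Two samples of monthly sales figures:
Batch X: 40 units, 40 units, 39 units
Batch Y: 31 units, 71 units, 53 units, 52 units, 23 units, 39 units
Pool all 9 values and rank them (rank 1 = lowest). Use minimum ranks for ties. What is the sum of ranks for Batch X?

13

Sorted (ascending): 23, 31, 39, 39, 40, 40, 52, 53, 71
The 2 values of 39 occupy positions 3–4 → each gets rank 3.
The 2 values of 40 occupy positions 5–6 → each gets rank 5.
Batch X values → pooled ranks: 40→5, 40→5, 39→3
Rank sum = 5 + 5 + 3 = 13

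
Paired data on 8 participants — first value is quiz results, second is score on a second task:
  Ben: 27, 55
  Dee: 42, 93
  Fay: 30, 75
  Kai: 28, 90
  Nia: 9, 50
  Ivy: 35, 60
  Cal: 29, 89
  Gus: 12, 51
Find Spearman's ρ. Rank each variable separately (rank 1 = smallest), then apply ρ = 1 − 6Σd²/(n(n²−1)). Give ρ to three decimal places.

0.762

Ranks of variable 1: 3, 8, 6, 4, 1, 7, 5, 2
Ranks of variable 2: 3, 8, 5, 7, 1, 4, 6, 2
d = r₁ − r₂: 0, 0, 1, -3, 0, 3, -1, 0
d²: 0, 0, 1, 9, 0, 9, 1, 0; Σd² = 20
ρ = 1 − 6·20/(8·63) = 1 − 120/504 = 0.762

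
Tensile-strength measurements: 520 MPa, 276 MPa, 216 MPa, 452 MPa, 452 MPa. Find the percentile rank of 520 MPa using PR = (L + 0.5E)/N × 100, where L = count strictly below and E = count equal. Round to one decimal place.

90.0

N = 5.
Strictly below 520: 4. Equal to 520: 1.
PR = (4 + 0.5·1)/5 × 100 = 90.0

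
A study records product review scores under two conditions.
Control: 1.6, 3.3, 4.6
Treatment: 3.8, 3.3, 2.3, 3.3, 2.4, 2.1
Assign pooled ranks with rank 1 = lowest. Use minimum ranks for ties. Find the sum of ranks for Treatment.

Sorted (ascending): 1.6, 2.1, 2.3, 2.4, 3.3, 3.3, 3.3, 3.8, 4.6
The 3 values of 3.3 occupy positions 5–7 → each gets rank 5.
Treatment values → pooled ranks: 3.8→8, 3.3→5, 2.3→3, 3.3→5, 2.4→4, 2.1→2
Rank sum = 8 + 5 + 3 + 5 + 4 + 2 = 27

27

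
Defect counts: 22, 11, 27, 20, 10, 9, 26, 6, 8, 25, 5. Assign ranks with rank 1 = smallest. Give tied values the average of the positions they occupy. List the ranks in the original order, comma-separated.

8, 6, 11, 7, 5, 4, 10, 2, 3, 9, 1

Sorted (ascending): 5, 6, 8, 9, 10, 11, 20, 22, 25, 26, 27
No ties — each value takes its position as its rank.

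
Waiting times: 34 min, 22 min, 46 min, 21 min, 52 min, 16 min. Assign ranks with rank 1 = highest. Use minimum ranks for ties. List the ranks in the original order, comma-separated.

3, 4, 2, 5, 1, 6

Sorted (descending): 52, 46, 34, 22, 21, 16
No ties — each value takes its position as its rank.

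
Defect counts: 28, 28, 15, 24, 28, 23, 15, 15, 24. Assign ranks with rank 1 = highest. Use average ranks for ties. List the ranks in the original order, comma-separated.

2, 2, 8, 4.5, 2, 6, 8, 8, 4.5

Sorted (descending): 28, 28, 28, 24, 24, 23, 15, 15, 15
The 3 values of 28 occupy positions 1–3 → average rank 2.
The 2 values of 24 occupy positions 4–5 → average rank (4+5)/2 = 4.5.
The 3 values of 15 occupy positions 7–9 → average rank 8.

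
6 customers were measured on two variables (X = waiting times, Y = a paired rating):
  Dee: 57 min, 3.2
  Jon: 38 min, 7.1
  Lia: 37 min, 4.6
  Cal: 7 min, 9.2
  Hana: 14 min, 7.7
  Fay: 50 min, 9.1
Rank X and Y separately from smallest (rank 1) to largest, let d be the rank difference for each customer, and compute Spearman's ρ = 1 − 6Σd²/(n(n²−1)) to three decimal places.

Ranks of variable 1: 6, 4, 3, 1, 2, 5
Ranks of variable 2: 1, 3, 2, 6, 4, 5
d = r₁ − r₂: 5, 1, 1, -5, -2, 0
d²: 25, 1, 1, 25, 4, 0; Σd² = 56
ρ = 1 − 6·56/(6·35) = 1 − 336/210 = -0.600

-0.600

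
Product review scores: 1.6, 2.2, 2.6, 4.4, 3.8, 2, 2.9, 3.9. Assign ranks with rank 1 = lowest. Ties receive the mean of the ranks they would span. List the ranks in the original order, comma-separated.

Sorted (ascending): 1.6, 2, 2.2, 2.6, 2.9, 3.8, 3.9, 4.4
No ties — each value takes its position as its rank.

1, 3, 4, 8, 6, 2, 5, 7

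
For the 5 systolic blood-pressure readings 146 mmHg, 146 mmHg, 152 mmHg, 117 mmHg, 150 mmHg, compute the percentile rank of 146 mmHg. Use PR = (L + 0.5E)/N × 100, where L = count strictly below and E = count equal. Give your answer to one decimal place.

40.0

N = 5.
Strictly below 146: 1. Equal to 146: 2.
PR = (1 + 0.5·2)/5 × 100 = 40.0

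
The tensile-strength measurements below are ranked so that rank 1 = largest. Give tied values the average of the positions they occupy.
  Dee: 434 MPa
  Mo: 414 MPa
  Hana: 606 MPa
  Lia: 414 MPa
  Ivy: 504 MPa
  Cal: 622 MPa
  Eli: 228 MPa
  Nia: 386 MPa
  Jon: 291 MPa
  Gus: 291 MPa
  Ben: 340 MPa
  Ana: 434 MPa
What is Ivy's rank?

Sorted (descending): 622, 606, 504, 434, 434, 414, 414, 386, 340, 291, 291, 228
The 2 values of 434 occupy positions 4–5 → average rank (4+5)/2 = 4.5.
The 2 values of 414 occupy positions 6–7 → average rank (6+7)/2 = 6.5.
The 2 values of 291 occupy positions 10–11 → average rank (10+11)/2 = 10.5.
Ivy has value 504 MPa → rank 3.

3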